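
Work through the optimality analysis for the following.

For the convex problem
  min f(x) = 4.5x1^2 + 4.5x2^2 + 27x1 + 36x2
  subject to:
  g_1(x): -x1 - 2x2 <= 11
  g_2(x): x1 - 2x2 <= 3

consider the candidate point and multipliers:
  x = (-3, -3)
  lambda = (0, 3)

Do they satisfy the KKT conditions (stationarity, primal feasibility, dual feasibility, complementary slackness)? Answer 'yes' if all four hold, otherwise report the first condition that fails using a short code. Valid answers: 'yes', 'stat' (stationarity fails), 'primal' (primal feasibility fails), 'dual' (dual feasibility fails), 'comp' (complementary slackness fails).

Gradient of f: grad f(x) = Q x + c = (0, 9)
Constraint values g_i(x) = a_i^T x - b_i:
  g_1((-3, -3)) = -2
  g_2((-3, -3)) = 0
Stationarity residual: grad f(x) + sum_i lambda_i a_i = (3, 3)
  -> stationarity FAILS
Primal feasibility (all g_i <= 0): OK
Dual feasibility (all lambda_i >= 0): OK
Complementary slackness (lambda_i * g_i(x) = 0 for all i): OK

Verdict: the first failing condition is stationarity -> stat.

stat


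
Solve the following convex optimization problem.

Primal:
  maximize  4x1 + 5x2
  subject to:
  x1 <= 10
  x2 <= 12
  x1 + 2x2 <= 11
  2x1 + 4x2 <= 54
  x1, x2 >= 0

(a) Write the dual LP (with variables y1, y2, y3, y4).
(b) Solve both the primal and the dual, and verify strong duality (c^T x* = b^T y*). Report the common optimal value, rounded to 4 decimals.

The standard primal-dual pair for 'max c^T x s.t. A x <= b, x >= 0' is:
  Dual:  min b^T y  s.t.  A^T y >= c,  y >= 0.

So the dual LP is:
  minimize  10y1 + 12y2 + 11y3 + 54y4
  subject to:
    y1 + y3 + 2y4 >= 4
    y2 + 2y3 + 4y4 >= 5
    y1, y2, y3, y4 >= 0

Solving the primal: x* = (10, 0.5).
  primal value c^T x* = 42.5.
Solving the dual: y* = (1.5, 0, 2.5, 0).
  dual value b^T y* = 42.5.
Strong duality: c^T x* = b^T y*. Confirmed.

42.5


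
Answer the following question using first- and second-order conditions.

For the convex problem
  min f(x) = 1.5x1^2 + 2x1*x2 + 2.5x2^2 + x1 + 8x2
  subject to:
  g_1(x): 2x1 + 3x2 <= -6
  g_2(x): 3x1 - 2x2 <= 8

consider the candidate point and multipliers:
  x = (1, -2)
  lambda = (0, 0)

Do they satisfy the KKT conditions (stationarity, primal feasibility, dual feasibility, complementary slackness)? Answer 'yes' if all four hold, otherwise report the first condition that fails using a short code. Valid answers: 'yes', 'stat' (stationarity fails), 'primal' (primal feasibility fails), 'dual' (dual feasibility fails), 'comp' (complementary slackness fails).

Gradient of f: grad f(x) = Q x + c = (0, 0)
Constraint values g_i(x) = a_i^T x - b_i:
  g_1((1, -2)) = 2
  g_2((1, -2)) = -1
Stationarity residual: grad f(x) + sum_i lambda_i a_i = (0, 0)
  -> stationarity OK
Primal feasibility (all g_i <= 0): FAILS
Dual feasibility (all lambda_i >= 0): OK
Complementary slackness (lambda_i * g_i(x) = 0 for all i): OK

Verdict: the first failing condition is primal_feasibility -> primal.

primal


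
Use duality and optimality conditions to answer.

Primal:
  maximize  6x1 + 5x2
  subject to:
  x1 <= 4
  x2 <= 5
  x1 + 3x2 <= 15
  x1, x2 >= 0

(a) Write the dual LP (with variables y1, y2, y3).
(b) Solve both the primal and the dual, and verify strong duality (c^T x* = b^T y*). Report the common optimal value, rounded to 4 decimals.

The standard primal-dual pair for 'max c^T x s.t. A x <= b, x >= 0' is:
  Dual:  min b^T y  s.t.  A^T y >= c,  y >= 0.

So the dual LP is:
  minimize  4y1 + 5y2 + 15y3
  subject to:
    y1 + y3 >= 6
    y2 + 3y3 >= 5
    y1, y2, y3 >= 0

Solving the primal: x* = (4, 3.6667).
  primal value c^T x* = 42.3333.
Solving the dual: y* = (4.3333, 0, 1.6667).
  dual value b^T y* = 42.3333.
Strong duality: c^T x* = b^T y*. Confirmed.

42.3333


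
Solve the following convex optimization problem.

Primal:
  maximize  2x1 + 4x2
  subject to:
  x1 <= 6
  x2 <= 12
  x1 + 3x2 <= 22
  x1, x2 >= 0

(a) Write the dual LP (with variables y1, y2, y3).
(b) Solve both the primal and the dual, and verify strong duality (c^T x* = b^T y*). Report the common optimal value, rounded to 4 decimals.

The standard primal-dual pair for 'max c^T x s.t. A x <= b, x >= 0' is:
  Dual:  min b^T y  s.t.  A^T y >= c,  y >= 0.

So the dual LP is:
  minimize  6y1 + 12y2 + 22y3
  subject to:
    y1 + y3 >= 2
    y2 + 3y3 >= 4
    y1, y2, y3 >= 0

Solving the primal: x* = (6, 5.3333).
  primal value c^T x* = 33.3333.
Solving the dual: y* = (0.6667, 0, 1.3333).
  dual value b^T y* = 33.3333.
Strong duality: c^T x* = b^T y*. Confirmed.

33.3333


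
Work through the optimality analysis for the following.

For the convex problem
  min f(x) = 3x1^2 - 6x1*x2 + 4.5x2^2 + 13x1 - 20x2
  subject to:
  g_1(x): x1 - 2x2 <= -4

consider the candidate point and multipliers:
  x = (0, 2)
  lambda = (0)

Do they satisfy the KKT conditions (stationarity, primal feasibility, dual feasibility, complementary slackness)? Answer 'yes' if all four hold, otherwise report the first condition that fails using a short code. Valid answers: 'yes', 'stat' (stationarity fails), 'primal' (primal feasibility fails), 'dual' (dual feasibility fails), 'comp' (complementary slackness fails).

Gradient of f: grad f(x) = Q x + c = (1, -2)
Constraint values g_i(x) = a_i^T x - b_i:
  g_1((0, 2)) = 0
Stationarity residual: grad f(x) + sum_i lambda_i a_i = (1, -2)
  -> stationarity FAILS
Primal feasibility (all g_i <= 0): OK
Dual feasibility (all lambda_i >= 0): OK
Complementary slackness (lambda_i * g_i(x) = 0 for all i): OK

Verdict: the first failing condition is stationarity -> stat.

stat


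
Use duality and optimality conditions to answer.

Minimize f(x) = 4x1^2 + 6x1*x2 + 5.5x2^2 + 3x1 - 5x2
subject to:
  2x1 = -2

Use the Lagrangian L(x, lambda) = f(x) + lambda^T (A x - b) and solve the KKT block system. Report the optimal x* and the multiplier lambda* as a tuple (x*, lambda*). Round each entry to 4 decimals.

Form the Lagrangian:
  L(x, lambda) = (1/2) x^T Q x + c^T x + lambda^T (A x - b)
Stationarity (grad_x L = 0): Q x + c + A^T lambda = 0.
Primal feasibility: A x = b.

This gives the KKT block system:
  [ Q   A^T ] [ x     ]   [-c ]
  [ A    0  ] [ lambda ] = [ b ]

Solving the linear system:
  x*      = (-1, 1)
  lambda* = (-0.5)
  f(x*)   = -4.5

x* = (-1, 1), lambda* = (-0.5)


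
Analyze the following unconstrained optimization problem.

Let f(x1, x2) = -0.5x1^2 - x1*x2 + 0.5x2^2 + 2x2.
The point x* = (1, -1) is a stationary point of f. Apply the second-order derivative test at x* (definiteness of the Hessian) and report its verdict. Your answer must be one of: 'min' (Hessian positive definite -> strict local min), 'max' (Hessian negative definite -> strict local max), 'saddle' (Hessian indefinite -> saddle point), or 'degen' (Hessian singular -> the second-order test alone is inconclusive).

Compute the Hessian H = grad^2 f:
  H = [[-1, -1], [-1, 1]]
Verify stationarity: grad f(x*) = H x* + g = (0, 0).
Eigenvalues of H: -1.4142, 1.4142.
Eigenvalues have mixed signs, so H is indefinite -> x* is a saddle point.

saddle


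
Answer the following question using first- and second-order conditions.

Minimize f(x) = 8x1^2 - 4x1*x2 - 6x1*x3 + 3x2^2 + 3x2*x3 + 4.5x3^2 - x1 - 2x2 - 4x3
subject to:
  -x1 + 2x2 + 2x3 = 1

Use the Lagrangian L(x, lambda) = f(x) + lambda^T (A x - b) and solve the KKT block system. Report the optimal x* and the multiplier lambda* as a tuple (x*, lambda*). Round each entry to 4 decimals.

Form the Lagrangian:
  L(x, lambda) = (1/2) x^T Q x + c^T x + lambda^T (A x - b)
Stationarity (grad_x L = 0): Q x + c + A^T lambda = 0.
Primal feasibility: A x = b.

This gives the KKT block system:
  [ Q   A^T ] [ x     ]   [-c ]
  [ A    0  ] [ lambda ] = [ b ]

Solving the linear system:
  x*      = (0.3181, 0.1465, 0.5126)
  lambda* = (0.4279)
  f(x*)   = -1.5446

x* = (0.3181, 0.1465, 0.5126), lambda* = (0.4279)


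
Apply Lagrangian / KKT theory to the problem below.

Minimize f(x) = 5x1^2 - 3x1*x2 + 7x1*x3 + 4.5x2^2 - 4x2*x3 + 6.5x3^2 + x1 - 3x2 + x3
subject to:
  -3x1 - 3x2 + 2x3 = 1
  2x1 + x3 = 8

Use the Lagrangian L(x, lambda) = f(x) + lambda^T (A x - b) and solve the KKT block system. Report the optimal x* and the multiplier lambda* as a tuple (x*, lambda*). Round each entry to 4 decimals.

Form the Lagrangian:
  L(x, lambda) = (1/2) x^T Q x + c^T x + lambda^T (A x - b)
Stationarity (grad_x L = 0): Q x + c + A^T lambda = 0.
Primal feasibility: A x = b.

This gives the KKT block system:
  [ Q   A^T ] [ x     ]   [-c ]
  [ A    0  ] [ lambda ] = [ b ]

Solving the linear system:
  x*      = (2.5363, -0.9181, 2.9274)
  lambda* = (-10.1937, -40.095)
  f(x*)   = 169.5857

x* = (2.5363, -0.9181, 2.9274), lambda* = (-10.1937, -40.095)


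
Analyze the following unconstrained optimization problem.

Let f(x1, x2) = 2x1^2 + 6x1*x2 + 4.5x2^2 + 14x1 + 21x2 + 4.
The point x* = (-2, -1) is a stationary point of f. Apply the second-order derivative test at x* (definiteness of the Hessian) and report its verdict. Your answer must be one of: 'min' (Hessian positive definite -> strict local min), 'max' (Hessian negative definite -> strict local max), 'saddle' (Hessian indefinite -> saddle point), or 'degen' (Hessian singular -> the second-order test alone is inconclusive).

Compute the Hessian H = grad^2 f:
  H = [[4, 6], [6, 9]]
Verify stationarity: grad f(x*) = H x* + g = (0, 0).
Eigenvalues of H: 0, 13.
H has a zero eigenvalue (singular; positive semidefinite but not definite), so H is neither positive definite, negative definite, nor indefinite. The second-order test alone is inconclusive -> degen.
(Indeed, f is constant along the null direction of H through x*, so x* is not a strict local extremum.)

degen


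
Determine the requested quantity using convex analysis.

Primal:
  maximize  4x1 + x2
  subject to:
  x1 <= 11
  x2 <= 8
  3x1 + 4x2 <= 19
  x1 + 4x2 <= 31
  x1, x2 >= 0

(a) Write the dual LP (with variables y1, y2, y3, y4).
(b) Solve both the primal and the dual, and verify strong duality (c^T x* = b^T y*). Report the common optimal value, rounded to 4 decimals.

The standard primal-dual pair for 'max c^T x s.t. A x <= b, x >= 0' is:
  Dual:  min b^T y  s.t.  A^T y >= c,  y >= 0.

So the dual LP is:
  minimize  11y1 + 8y2 + 19y3 + 31y4
  subject to:
    y1 + 3y3 + y4 >= 4
    y2 + 4y3 + 4y4 >= 1
    y1, y2, y3, y4 >= 0

Solving the primal: x* = (6.3333, 0).
  primal value c^T x* = 25.3333.
Solving the dual: y* = (0, 0, 1.3333, 0).
  dual value b^T y* = 25.3333.
Strong duality: c^T x* = b^T y*. Confirmed.

25.3333


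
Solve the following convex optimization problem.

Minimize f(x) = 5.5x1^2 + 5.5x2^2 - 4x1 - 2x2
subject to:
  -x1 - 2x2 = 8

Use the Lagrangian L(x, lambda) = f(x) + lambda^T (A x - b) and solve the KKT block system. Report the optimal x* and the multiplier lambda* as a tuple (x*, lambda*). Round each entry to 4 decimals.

Form the Lagrangian:
  L(x, lambda) = (1/2) x^T Q x + c^T x + lambda^T (A x - b)
Stationarity (grad_x L = 0): Q x + c + A^T lambda = 0.
Primal feasibility: A x = b.

This gives the KKT block system:
  [ Q   A^T ] [ x     ]   [-c ]
  [ A    0  ] [ lambda ] = [ b ]

Solving the linear system:
  x*      = (-1.3818, -3.3091)
  lambda* = (-19.2)
  f(x*)   = 82.8727

x* = (-1.3818, -3.3091), lambda* = (-19.2)


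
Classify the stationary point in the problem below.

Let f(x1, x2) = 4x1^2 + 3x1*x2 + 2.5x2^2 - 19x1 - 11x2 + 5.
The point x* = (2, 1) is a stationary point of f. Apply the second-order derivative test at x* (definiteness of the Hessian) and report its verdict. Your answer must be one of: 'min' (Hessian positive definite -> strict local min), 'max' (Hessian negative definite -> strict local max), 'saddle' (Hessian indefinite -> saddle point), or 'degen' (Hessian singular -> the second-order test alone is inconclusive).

Compute the Hessian H = grad^2 f:
  H = [[8, 3], [3, 5]]
Verify stationarity: grad f(x*) = H x* + g = (0, 0).
Eigenvalues of H: 3.1459, 9.8541.
Both eigenvalues > 0, so H is positive definite -> x* is a strict local min.

min


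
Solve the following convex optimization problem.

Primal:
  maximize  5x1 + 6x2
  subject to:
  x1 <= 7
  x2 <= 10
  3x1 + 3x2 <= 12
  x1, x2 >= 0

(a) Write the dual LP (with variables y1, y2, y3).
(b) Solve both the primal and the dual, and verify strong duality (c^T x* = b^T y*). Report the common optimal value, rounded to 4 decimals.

The standard primal-dual pair for 'max c^T x s.t. A x <= b, x >= 0' is:
  Dual:  min b^T y  s.t.  A^T y >= c,  y >= 0.

So the dual LP is:
  minimize  7y1 + 10y2 + 12y3
  subject to:
    y1 + 3y3 >= 5
    y2 + 3y3 >= 6
    y1, y2, y3 >= 0

Solving the primal: x* = (0, 4).
  primal value c^T x* = 24.
Solving the dual: y* = (0, 0, 2).
  dual value b^T y* = 24.
Strong duality: c^T x* = b^T y*. Confirmed.

24


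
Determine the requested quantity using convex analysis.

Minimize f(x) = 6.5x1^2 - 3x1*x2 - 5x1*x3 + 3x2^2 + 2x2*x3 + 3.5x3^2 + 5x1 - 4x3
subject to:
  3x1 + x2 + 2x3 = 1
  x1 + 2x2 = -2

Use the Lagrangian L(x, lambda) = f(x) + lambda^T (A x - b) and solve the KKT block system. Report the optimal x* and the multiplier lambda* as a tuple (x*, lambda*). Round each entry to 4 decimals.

Form the Lagrangian:
  L(x, lambda) = (1/2) x^T Q x + c^T x + lambda^T (A x - b)
Stationarity (grad_x L = 0): Q x + c + A^T lambda = 0.
Primal feasibility: A x = b.

This gives the KKT block system:
  [ Q   A^T ] [ x     ]   [-c ]
  [ A    0  ] [ lambda ] = [ b ]

Solving the linear system:
  x*      = (-0.0863, -0.9568, 1.1079)
  lambda* = (-1.1367, 2.2014)
  f(x*)   = 0.3381

x* = (-0.0863, -0.9568, 1.1079), lambda* = (-1.1367, 2.2014)


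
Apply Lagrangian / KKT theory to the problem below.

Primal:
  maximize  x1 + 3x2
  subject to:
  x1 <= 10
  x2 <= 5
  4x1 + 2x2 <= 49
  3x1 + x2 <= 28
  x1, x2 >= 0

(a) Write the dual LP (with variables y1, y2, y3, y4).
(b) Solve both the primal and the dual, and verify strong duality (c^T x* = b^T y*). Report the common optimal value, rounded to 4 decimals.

The standard primal-dual pair for 'max c^T x s.t. A x <= b, x >= 0' is:
  Dual:  min b^T y  s.t.  A^T y >= c,  y >= 0.

So the dual LP is:
  minimize  10y1 + 5y2 + 49y3 + 28y4
  subject to:
    y1 + 4y3 + 3y4 >= 1
    y2 + 2y3 + y4 >= 3
    y1, y2, y3, y4 >= 0

Solving the primal: x* = (7.6667, 5).
  primal value c^T x* = 22.6667.
Solving the dual: y* = (0, 2.6667, 0, 0.3333).
  dual value b^T y* = 22.6667.
Strong duality: c^T x* = b^T y*. Confirmed.

22.6667


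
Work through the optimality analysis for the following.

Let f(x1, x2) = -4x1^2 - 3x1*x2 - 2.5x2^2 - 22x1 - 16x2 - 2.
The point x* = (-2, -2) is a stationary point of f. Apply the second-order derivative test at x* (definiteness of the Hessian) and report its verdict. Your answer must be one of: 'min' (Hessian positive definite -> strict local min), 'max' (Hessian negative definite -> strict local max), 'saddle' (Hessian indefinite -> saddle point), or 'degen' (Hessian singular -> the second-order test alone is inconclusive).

Compute the Hessian H = grad^2 f:
  H = [[-8, -3], [-3, -5]]
Verify stationarity: grad f(x*) = H x* + g = (0, 0).
Eigenvalues of H: -9.8541, -3.1459.
Both eigenvalues < 0, so H is negative definite -> x* is a strict local max.

max


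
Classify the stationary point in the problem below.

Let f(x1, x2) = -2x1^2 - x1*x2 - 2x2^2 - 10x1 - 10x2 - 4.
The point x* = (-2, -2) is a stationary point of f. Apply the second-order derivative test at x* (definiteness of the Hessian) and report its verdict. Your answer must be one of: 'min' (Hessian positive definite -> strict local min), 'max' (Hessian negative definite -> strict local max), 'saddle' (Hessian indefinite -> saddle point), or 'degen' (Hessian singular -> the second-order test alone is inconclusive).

Compute the Hessian H = grad^2 f:
  H = [[-4, -1], [-1, -4]]
Verify stationarity: grad f(x*) = H x* + g = (0, 0).
Eigenvalues of H: -5, -3.
Both eigenvalues < 0, so H is negative definite -> x* is a strict local max.

max


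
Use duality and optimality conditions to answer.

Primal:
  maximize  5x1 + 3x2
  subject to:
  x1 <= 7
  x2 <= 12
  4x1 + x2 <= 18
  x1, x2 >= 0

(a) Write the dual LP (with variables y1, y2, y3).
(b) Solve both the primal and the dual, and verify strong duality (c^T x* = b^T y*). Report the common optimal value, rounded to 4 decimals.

The standard primal-dual pair for 'max c^T x s.t. A x <= b, x >= 0' is:
  Dual:  min b^T y  s.t.  A^T y >= c,  y >= 0.

So the dual LP is:
  minimize  7y1 + 12y2 + 18y3
  subject to:
    y1 + 4y3 >= 5
    y2 + y3 >= 3
    y1, y2, y3 >= 0

Solving the primal: x* = (1.5, 12).
  primal value c^T x* = 43.5.
Solving the dual: y* = (0, 1.75, 1.25).
  dual value b^T y* = 43.5.
Strong duality: c^T x* = b^T y*. Confirmed.

43.5


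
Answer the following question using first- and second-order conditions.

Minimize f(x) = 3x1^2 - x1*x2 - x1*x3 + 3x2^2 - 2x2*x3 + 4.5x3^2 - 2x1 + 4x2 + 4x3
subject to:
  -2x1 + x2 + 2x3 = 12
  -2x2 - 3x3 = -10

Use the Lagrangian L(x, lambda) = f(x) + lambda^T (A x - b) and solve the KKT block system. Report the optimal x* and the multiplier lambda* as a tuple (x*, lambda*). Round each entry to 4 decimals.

Form the Lagrangian:
  L(x, lambda) = (1/2) x^T Q x + c^T x + lambda^T (A x - b)
Stationarity (grad_x L = 0): Q x + c + A^T lambda = 0.
Primal feasibility: A x = b.

This gives the KKT block system:
  [ Q   A^T ] [ x     ]   [-c ]
  [ A    0  ] [ lambda ] = [ b ]

Solving the linear system:
  x*      = (-2.9356, 1.6137, 2.2575)
  lambda* = (-11.7425, 0.1803)
  f(x*)   = 82.0343

x* = (-2.9356, 1.6137, 2.2575), lambda* = (-11.7425, 0.1803)


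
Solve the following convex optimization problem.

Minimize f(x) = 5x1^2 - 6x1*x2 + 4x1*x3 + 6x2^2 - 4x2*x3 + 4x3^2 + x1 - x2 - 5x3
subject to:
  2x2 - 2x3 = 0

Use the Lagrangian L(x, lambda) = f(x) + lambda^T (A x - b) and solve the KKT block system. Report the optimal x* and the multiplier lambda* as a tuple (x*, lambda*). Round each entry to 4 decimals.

Form the Lagrangian:
  L(x, lambda) = (1/2) x^T Q x + c^T x + lambda^T (A x - b)
Stationarity (grad_x L = 0): Q x + c + A^T lambda = 0.
Primal feasibility: A x = b.

This gives the KKT block system:
  [ Q   A^T ] [ x     ]   [-c ]
  [ A    0  ] [ lambda ] = [ b ]

Solving the linear system:
  x*      = (0, 0.5, 0.5)
  lambda* = (-1.5)
  f(x*)   = -1.5

x* = (0, 0.5, 0.5), lambda* = (-1.5)


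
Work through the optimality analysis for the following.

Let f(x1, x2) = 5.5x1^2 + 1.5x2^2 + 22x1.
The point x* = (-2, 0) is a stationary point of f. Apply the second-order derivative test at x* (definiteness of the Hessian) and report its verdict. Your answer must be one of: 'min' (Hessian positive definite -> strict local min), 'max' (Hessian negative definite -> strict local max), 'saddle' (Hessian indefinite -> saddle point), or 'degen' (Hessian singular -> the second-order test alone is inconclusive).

Compute the Hessian H = grad^2 f:
  H = [[11, 0], [0, 3]]
Verify stationarity: grad f(x*) = H x* + g = (0, 0).
Eigenvalues of H: 3, 11.
Both eigenvalues > 0, so H is positive definite -> x* is a strict local min.

min


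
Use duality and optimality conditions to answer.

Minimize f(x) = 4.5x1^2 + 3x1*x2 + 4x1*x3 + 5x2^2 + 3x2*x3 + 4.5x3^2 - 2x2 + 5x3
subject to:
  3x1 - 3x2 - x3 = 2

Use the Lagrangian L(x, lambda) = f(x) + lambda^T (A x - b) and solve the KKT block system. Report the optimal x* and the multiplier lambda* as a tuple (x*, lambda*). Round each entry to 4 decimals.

Form the Lagrangian:
  L(x, lambda) = (1/2) x^T Q x + c^T x + lambda^T (A x - b)
Stationarity (grad_x L = 0): Q x + c + A^T lambda = 0.
Primal feasibility: A x = b.

This gives the KKT block system:
  [ Q   A^T ] [ x     ]   [-c ]
  [ A    0  ] [ lambda ] = [ b ]

Solving the linear system:
  x*      = (0.5224, 0.155, -0.8978)
  lambda* = (-0.5253)
  f(x*)   = -1.8742

x* = (0.5224, 0.155, -0.8978), lambda* = (-0.5253)


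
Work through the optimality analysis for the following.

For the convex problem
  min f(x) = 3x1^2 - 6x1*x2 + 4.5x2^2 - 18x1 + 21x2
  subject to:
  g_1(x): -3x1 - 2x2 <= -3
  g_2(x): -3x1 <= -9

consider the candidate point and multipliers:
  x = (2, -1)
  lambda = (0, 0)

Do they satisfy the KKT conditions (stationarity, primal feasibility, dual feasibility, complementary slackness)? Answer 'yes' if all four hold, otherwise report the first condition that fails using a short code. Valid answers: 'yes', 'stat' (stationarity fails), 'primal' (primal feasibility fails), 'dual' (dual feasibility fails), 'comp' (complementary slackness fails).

Gradient of f: grad f(x) = Q x + c = (0, 0)
Constraint values g_i(x) = a_i^T x - b_i:
  g_1((2, -1)) = -1
  g_2((2, -1)) = 3
Stationarity residual: grad f(x) + sum_i lambda_i a_i = (0, 0)
  -> stationarity OK
Primal feasibility (all g_i <= 0): FAILS
Dual feasibility (all lambda_i >= 0): OK
Complementary slackness (lambda_i * g_i(x) = 0 for all i): OK

Verdict: the first failing condition is primal_feasibility -> primal.

primal


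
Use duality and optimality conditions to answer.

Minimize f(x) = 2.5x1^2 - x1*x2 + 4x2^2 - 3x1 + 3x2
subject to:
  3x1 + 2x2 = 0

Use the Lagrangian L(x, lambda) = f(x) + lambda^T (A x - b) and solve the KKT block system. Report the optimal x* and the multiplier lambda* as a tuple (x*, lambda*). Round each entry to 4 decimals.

Form the Lagrangian:
  L(x, lambda) = (1/2) x^T Q x + c^T x + lambda^T (A x - b)
Stationarity (grad_x L = 0): Q x + c + A^T lambda = 0.
Primal feasibility: A x = b.

This gives the KKT block system:
  [ Q   A^T ] [ x     ]   [-c ]
  [ A    0  ] [ lambda ] = [ b ]

Solving the linear system:
  x*      = (0.2885, -0.4327)
  lambda* = (0.375)
  f(x*)   = -1.0817

x* = (0.2885, -0.4327), lambda* = (0.375)


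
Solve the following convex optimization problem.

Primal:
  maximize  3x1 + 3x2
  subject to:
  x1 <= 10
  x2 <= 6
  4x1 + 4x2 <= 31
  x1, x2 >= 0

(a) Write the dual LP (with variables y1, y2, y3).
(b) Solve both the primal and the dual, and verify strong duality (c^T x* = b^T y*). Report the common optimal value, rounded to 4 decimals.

The standard primal-dual pair for 'max c^T x s.t. A x <= b, x >= 0' is:
  Dual:  min b^T y  s.t.  A^T y >= c,  y >= 0.

So the dual LP is:
  minimize  10y1 + 6y2 + 31y3
  subject to:
    y1 + 4y3 >= 3
    y2 + 4y3 >= 3
    y1, y2, y3 >= 0

Solving the primal: x* = (7.75, 0).
  primal value c^T x* = 23.25.
Solving the dual: y* = (0, 0, 0.75).
  dual value b^T y* = 23.25.
Strong duality: c^T x* = b^T y*. Confirmed.

23.25


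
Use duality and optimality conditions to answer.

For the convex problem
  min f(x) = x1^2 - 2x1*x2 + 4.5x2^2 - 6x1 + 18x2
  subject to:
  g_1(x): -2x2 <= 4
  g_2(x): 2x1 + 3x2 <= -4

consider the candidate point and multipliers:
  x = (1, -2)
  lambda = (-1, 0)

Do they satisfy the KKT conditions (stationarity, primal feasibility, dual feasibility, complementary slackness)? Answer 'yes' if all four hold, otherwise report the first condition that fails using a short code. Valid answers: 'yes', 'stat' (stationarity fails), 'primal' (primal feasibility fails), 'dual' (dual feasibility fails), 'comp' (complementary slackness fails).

Gradient of f: grad f(x) = Q x + c = (0, -2)
Constraint values g_i(x) = a_i^T x - b_i:
  g_1((1, -2)) = 0
  g_2((1, -2)) = 0
Stationarity residual: grad f(x) + sum_i lambda_i a_i = (0, 0)
  -> stationarity OK
Primal feasibility (all g_i <= 0): OK
Dual feasibility (all lambda_i >= 0): FAILS
Complementary slackness (lambda_i * g_i(x) = 0 for all i): OK

Verdict: the first failing condition is dual_feasibility -> dual.

dual


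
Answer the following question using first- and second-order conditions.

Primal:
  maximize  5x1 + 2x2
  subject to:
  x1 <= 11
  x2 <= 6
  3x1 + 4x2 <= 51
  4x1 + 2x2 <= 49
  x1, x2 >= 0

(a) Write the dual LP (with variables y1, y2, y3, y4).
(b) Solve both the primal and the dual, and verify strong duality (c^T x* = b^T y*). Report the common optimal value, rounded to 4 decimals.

The standard primal-dual pair for 'max c^T x s.t. A x <= b, x >= 0' is:
  Dual:  min b^T y  s.t.  A^T y >= c,  y >= 0.

So the dual LP is:
  minimize  11y1 + 6y2 + 51y3 + 49y4
  subject to:
    y1 + 3y3 + 4y4 >= 5
    y2 + 4y3 + 2y4 >= 2
    y1, y2, y3, y4 >= 0

Solving the primal: x* = (11, 2.5).
  primal value c^T x* = 60.
Solving the dual: y* = (1, 0, 0, 1).
  dual value b^T y* = 60.
Strong duality: c^T x* = b^T y*. Confirmed.

60


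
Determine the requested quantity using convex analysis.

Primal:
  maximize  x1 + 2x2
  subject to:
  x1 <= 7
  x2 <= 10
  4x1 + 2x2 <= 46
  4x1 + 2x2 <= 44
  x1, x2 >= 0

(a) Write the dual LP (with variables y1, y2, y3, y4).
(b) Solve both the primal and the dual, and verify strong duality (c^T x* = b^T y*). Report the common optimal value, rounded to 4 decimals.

The standard primal-dual pair for 'max c^T x s.t. A x <= b, x >= 0' is:
  Dual:  min b^T y  s.t.  A^T y >= c,  y >= 0.

So the dual LP is:
  minimize  7y1 + 10y2 + 46y3 + 44y4
  subject to:
    y1 + 4y3 + 4y4 >= 1
    y2 + 2y3 + 2y4 >= 2
    y1, y2, y3, y4 >= 0

Solving the primal: x* = (6, 10).
  primal value c^T x* = 26.
Solving the dual: y* = (0, 1.5, 0, 0.25).
  dual value b^T y* = 26.
Strong duality: c^T x* = b^T y*. Confirmed.

26


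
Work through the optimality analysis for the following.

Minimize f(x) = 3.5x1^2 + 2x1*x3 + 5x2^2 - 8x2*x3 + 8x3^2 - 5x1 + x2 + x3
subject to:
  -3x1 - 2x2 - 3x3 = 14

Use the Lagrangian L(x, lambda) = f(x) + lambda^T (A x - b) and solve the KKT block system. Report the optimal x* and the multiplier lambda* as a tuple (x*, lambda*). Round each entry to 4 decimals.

Form the Lagrangian:
  L(x, lambda) = (1/2) x^T Q x + c^T x + lambda^T (A x - b)
Stationarity (grad_x L = 0): Q x + c + A^T lambda = 0.
Primal feasibility: A x = b.

This gives the KKT block system:
  [ Q   A^T ] [ x     ]   [-c ]
  [ A    0  ] [ lambda ] = [ b ]

Solving the linear system:
  x*      = (-0.5826, -2.7845, -2.2278)
  lambda* = (-4.5112)
  f(x*)   = 30.5291

x* = (-0.5826, -2.7845, -2.2278), lambda* = (-4.5112)


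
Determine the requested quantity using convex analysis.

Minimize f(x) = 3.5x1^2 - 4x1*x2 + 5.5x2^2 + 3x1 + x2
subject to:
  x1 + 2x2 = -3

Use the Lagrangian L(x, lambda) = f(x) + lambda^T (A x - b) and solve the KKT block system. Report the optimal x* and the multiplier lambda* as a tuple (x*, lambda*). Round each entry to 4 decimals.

Form the Lagrangian:
  L(x, lambda) = (1/2) x^T Q x + c^T x + lambda^T (A x - b)
Stationarity (grad_x L = 0): Q x + c + A^T lambda = 0.
Primal feasibility: A x = b.

This gives the KKT block system:
  [ Q   A^T ] [ x     ]   [-c ]
  [ A    0  ] [ lambda ] = [ b ]

Solving the linear system:
  x*      = (-1.2182, -0.8909)
  lambda* = (1.9636)
  f(x*)   = 0.6727

x* = (-1.2182, -0.8909), lambda* = (1.9636)


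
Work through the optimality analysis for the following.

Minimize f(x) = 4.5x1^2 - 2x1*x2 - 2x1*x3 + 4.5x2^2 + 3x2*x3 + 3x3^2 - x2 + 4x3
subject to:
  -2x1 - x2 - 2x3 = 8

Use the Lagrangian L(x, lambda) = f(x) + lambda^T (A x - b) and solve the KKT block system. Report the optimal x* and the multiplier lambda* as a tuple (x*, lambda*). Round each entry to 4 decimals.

Form the Lagrangian:
  L(x, lambda) = (1/2) x^T Q x + c^T x + lambda^T (A x - b)
Stationarity (grad_x L = 0): Q x + c + A^T lambda = 0.
Primal feasibility: A x = b.

This gives the KKT block system:
  [ Q   A^T ] [ x     ]   [-c ]
  [ A    0  ] [ lambda ] = [ b ]

Solving the linear system:
  x*      = (-1.4629, 0.2049, -2.6396)
  lambda* = (-4.1484)
  f(x*)   = 11.212

x* = (-1.4629, 0.2049, -2.6396), lambda* = (-4.1484)


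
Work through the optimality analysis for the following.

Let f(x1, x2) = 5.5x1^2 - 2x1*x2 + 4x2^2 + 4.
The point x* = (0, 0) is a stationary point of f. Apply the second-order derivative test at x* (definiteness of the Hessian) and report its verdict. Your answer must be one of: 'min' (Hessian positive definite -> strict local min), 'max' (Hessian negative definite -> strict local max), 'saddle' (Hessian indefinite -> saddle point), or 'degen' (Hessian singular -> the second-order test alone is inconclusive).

Compute the Hessian H = grad^2 f:
  H = [[11, -2], [-2, 8]]
Verify stationarity: grad f(x*) = H x* + g = (0, 0).
Eigenvalues of H: 7, 12.
Both eigenvalues > 0, so H is positive definite -> x* is a strict local min.

min


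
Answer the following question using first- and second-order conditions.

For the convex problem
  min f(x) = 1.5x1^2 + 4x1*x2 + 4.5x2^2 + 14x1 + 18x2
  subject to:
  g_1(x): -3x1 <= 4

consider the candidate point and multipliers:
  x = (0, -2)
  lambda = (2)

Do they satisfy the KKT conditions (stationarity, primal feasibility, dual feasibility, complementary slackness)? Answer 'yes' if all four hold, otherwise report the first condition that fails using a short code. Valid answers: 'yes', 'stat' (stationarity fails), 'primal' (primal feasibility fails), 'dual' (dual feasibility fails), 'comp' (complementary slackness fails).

Gradient of f: grad f(x) = Q x + c = (6, 0)
Constraint values g_i(x) = a_i^T x - b_i:
  g_1((0, -2)) = -4
Stationarity residual: grad f(x) + sum_i lambda_i a_i = (0, 0)
  -> stationarity OK
Primal feasibility (all g_i <= 0): OK
Dual feasibility (all lambda_i >= 0): OK
Complementary slackness (lambda_i * g_i(x) = 0 for all i): FAILS

Verdict: the first failing condition is complementary_slackness -> comp.

comp


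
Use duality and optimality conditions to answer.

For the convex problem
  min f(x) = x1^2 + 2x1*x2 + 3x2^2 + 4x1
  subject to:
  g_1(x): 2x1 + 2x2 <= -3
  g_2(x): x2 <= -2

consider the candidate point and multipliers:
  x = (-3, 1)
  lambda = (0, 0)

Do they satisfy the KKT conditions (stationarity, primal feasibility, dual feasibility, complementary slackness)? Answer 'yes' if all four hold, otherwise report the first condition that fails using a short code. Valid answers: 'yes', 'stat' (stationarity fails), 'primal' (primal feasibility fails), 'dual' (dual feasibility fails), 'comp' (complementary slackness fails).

Gradient of f: grad f(x) = Q x + c = (0, 0)
Constraint values g_i(x) = a_i^T x - b_i:
  g_1((-3, 1)) = -1
  g_2((-3, 1)) = 3
Stationarity residual: grad f(x) + sum_i lambda_i a_i = (0, 0)
  -> stationarity OK
Primal feasibility (all g_i <= 0): FAILS
Dual feasibility (all lambda_i >= 0): OK
Complementary slackness (lambda_i * g_i(x) = 0 for all i): OK

Verdict: the first failing condition is primal_feasibility -> primal.

primal


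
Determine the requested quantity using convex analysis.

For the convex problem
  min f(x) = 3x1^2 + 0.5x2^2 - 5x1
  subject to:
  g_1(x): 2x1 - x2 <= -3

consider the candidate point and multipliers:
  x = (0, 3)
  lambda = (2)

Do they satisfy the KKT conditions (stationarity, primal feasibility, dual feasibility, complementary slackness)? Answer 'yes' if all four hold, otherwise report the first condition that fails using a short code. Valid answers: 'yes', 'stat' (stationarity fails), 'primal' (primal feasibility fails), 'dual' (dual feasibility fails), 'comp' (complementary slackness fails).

Gradient of f: grad f(x) = Q x + c = (-5, 3)
Constraint values g_i(x) = a_i^T x - b_i:
  g_1((0, 3)) = 0
Stationarity residual: grad f(x) + sum_i lambda_i a_i = (-1, 1)
  -> stationarity FAILS
Primal feasibility (all g_i <= 0): OK
Dual feasibility (all lambda_i >= 0): OK
Complementary slackness (lambda_i * g_i(x) = 0 for all i): OK

Verdict: the first failing condition is stationarity -> stat.

stat


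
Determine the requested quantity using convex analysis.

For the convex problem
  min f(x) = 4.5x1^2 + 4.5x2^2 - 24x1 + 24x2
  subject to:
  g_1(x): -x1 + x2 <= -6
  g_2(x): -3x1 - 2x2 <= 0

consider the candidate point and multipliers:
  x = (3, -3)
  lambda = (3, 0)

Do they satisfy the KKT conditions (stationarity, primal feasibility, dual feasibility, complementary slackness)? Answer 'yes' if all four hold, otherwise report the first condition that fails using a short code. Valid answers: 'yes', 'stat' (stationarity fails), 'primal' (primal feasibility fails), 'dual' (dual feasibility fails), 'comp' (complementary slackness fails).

Gradient of f: grad f(x) = Q x + c = (3, -3)
Constraint values g_i(x) = a_i^T x - b_i:
  g_1((3, -3)) = 0
  g_2((3, -3)) = -3
Stationarity residual: grad f(x) + sum_i lambda_i a_i = (0, 0)
  -> stationarity OK
Primal feasibility (all g_i <= 0): OK
Dual feasibility (all lambda_i >= 0): OK
Complementary slackness (lambda_i * g_i(x) = 0 for all i): OK

Verdict: yes, KKT holds.

yes


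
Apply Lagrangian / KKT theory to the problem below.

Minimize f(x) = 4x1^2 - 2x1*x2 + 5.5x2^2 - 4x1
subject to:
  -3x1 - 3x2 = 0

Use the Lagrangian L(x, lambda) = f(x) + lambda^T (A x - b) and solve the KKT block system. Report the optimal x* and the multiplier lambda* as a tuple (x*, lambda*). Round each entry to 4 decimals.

Form the Lagrangian:
  L(x, lambda) = (1/2) x^T Q x + c^T x + lambda^T (A x - b)
Stationarity (grad_x L = 0): Q x + c + A^T lambda = 0.
Primal feasibility: A x = b.

This gives the KKT block system:
  [ Q   A^T ] [ x     ]   [-c ]
  [ A    0  ] [ lambda ] = [ b ]

Solving the linear system:
  x*      = (0.1739, -0.1739)
  lambda* = (-0.7536)
  f(x*)   = -0.3478

x* = (0.1739, -0.1739), lambda* = (-0.7536)


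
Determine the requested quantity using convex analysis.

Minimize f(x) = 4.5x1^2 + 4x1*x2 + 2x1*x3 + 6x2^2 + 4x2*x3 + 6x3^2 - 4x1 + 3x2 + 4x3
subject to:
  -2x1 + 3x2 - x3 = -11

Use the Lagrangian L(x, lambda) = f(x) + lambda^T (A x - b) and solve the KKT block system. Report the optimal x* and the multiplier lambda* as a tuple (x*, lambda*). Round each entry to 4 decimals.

Form the Lagrangian:
  L(x, lambda) = (1/2) x^T Q x + c^T x + lambda^T (A x - b)
Stationarity (grad_x L = 0): Q x + c + A^T lambda = 0.
Primal feasibility: A x = b.

This gives the KKT block system:
  [ Q   A^T ] [ x     ]   [-c ]
  [ A    0  ] [ lambda ] = [ b ]

Solving the linear system:
  x*      = (2.192, -2.0942, 0.3335)
  lambda* = (4.0093)
  f(x*)   = 15.1927

x* = (2.192, -2.0942, 0.3335), lambda* = (4.0093)


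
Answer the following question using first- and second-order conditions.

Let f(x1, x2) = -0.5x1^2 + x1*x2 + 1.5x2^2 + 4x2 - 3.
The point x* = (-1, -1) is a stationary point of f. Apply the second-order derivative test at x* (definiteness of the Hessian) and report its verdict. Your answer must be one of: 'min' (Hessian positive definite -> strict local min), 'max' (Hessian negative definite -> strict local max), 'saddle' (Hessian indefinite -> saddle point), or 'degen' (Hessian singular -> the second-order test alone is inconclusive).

Compute the Hessian H = grad^2 f:
  H = [[-1, 1], [1, 3]]
Verify stationarity: grad f(x*) = H x* + g = (0, 0).
Eigenvalues of H: -1.2361, 3.2361.
Eigenvalues have mixed signs, so H is indefinite -> x* is a saddle point.

saddle


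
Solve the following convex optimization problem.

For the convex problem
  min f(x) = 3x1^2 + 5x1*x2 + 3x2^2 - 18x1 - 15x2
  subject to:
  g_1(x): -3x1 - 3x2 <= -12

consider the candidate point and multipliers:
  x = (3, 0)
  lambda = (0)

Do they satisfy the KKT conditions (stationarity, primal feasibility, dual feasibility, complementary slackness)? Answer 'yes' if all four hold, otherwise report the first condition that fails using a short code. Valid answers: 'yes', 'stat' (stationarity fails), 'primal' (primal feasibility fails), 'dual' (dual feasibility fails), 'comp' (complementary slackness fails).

Gradient of f: grad f(x) = Q x + c = (0, 0)
Constraint values g_i(x) = a_i^T x - b_i:
  g_1((3, 0)) = 3
Stationarity residual: grad f(x) + sum_i lambda_i a_i = (0, 0)
  -> stationarity OK
Primal feasibility (all g_i <= 0): FAILS
Dual feasibility (all lambda_i >= 0): OK
Complementary slackness (lambda_i * g_i(x) = 0 for all i): OK

Verdict: the first failing condition is primal_feasibility -> primal.

primal


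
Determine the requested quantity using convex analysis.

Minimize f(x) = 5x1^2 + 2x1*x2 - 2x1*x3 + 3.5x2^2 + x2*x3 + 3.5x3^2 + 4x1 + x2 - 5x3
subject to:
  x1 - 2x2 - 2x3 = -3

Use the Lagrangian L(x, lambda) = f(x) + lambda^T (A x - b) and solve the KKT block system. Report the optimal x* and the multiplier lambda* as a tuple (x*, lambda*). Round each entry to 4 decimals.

Form the Lagrangian:
  L(x, lambda) = (1/2) x^T Q x + c^T x + lambda^T (A x - b)
Stationarity (grad_x L = 0): Q x + c + A^T lambda = 0.
Primal feasibility: A x = b.

This gives the KKT block system:
  [ Q   A^T ] [ x     ]   [-c ]
  [ A    0  ] [ lambda ] = [ b ]

Solving the linear system:
  x*      = (-0.4138, 0.2845, 1.0086)
  lambda* = (1.5862)
  f(x*)   = -0.8276

x* = (-0.4138, 0.2845, 1.0086), lambda* = (1.5862)


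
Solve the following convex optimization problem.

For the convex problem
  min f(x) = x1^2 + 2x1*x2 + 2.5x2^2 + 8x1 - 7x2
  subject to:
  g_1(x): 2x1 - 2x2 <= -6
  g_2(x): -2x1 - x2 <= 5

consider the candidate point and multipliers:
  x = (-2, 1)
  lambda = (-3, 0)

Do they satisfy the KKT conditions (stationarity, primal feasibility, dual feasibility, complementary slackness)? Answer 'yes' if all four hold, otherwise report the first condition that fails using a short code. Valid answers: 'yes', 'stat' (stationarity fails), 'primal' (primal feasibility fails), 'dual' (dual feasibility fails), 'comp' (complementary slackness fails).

Gradient of f: grad f(x) = Q x + c = (6, -6)
Constraint values g_i(x) = a_i^T x - b_i:
  g_1((-2, 1)) = 0
  g_2((-2, 1)) = -2
Stationarity residual: grad f(x) + sum_i lambda_i a_i = (0, 0)
  -> stationarity OK
Primal feasibility (all g_i <= 0): OK
Dual feasibility (all lambda_i >= 0): FAILS
Complementary slackness (lambda_i * g_i(x) = 0 for all i): OK

Verdict: the first failing condition is dual_feasibility -> dual.

dual


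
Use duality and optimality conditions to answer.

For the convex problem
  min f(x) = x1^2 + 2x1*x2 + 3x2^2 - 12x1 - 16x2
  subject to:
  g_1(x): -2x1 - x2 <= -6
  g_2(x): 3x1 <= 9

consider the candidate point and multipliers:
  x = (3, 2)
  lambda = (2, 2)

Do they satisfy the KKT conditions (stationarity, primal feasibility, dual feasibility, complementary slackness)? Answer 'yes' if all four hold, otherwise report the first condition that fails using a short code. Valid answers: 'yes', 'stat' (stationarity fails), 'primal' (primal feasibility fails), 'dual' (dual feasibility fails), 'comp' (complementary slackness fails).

Gradient of f: grad f(x) = Q x + c = (-2, 2)
Constraint values g_i(x) = a_i^T x - b_i:
  g_1((3, 2)) = -2
  g_2((3, 2)) = 0
Stationarity residual: grad f(x) + sum_i lambda_i a_i = (0, 0)
  -> stationarity OK
Primal feasibility (all g_i <= 0): OK
Dual feasibility (all lambda_i >= 0): OK
Complementary slackness (lambda_i * g_i(x) = 0 for all i): FAILS

Verdict: the first failing condition is complementary_slackness -> comp.

comp


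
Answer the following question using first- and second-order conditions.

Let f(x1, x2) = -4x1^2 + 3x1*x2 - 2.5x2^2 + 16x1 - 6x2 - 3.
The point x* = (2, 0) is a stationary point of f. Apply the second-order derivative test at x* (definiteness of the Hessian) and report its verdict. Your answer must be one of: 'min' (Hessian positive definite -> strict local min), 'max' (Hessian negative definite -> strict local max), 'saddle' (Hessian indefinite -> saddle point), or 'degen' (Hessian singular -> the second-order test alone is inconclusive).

Compute the Hessian H = grad^2 f:
  H = [[-8, 3], [3, -5]]
Verify stationarity: grad f(x*) = H x* + g = (0, 0).
Eigenvalues of H: -9.8541, -3.1459.
Both eigenvalues < 0, so H is negative definite -> x* is a strict local max.

max


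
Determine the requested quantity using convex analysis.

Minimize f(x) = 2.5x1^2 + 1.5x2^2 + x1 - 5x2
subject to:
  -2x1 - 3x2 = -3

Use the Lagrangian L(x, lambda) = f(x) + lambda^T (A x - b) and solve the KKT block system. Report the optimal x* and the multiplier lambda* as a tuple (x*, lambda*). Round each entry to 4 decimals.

Form the Lagrangian:
  L(x, lambda) = (1/2) x^T Q x + c^T x + lambda^T (A x - b)
Stationarity (grad_x L = 0): Q x + c + A^T lambda = 0.
Primal feasibility: A x = b.

This gives the KKT block system:
  [ Q   A^T ] [ x     ]   [-c ]
  [ A    0  ] [ lambda ] = [ b ]

Solving the linear system:
  x*      = (-0.3684, 1.2456)
  lambda* = (-0.4211)
  f(x*)   = -3.9298

x* = (-0.3684, 1.2456), lambda* = (-0.4211)


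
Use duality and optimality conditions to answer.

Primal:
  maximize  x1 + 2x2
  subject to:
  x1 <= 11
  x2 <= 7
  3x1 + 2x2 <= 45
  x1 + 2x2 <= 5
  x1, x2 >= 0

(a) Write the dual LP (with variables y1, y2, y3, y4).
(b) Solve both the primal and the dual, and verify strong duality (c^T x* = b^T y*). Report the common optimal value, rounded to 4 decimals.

The standard primal-dual pair for 'max c^T x s.t. A x <= b, x >= 0' is:
  Dual:  min b^T y  s.t.  A^T y >= c,  y >= 0.

So the dual LP is:
  minimize  11y1 + 7y2 + 45y3 + 5y4
  subject to:
    y1 + 3y3 + y4 >= 1
    y2 + 2y3 + 2y4 >= 2
    y1, y2, y3, y4 >= 0

Solving the primal: x* = (5, 0).
  primal value c^T x* = 5.
Solving the dual: y* = (0, 0, 0, 1).
  dual value b^T y* = 5.
Strong duality: c^T x* = b^T y*. Confirmed.

5
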